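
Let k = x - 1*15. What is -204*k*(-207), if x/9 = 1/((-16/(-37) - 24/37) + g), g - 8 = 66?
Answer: -285862446/455 ≈ -6.2827e+5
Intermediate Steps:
g = 74 (g = 8 + 66 = 74)
x = 111/910 (x = 9/((-16/(-37) - 24/37) + 74) = 9/((-16*(-1/37) - 24*1/37) + 74) = 9/((16/37 - 24/37) + 74) = 9/(-8/37 + 74) = 9/(2730/37) = 9*(37/2730) = 111/910 ≈ 0.12198)
k = -13539/910 (k = 111/910 - 1*15 = 111/910 - 15 = -13539/910 ≈ -14.878)
-204*k*(-207) = -204*(-13539/910)*(-207) = (1380978/455)*(-207) = -285862446/455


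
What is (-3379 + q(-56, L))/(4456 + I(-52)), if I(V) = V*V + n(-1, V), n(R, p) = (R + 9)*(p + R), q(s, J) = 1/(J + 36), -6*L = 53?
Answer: -550771/1097968 ≈ -0.50163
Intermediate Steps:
L = -53/6 (L = -⅙*53 = -53/6 ≈ -8.8333)
q(s, J) = 1/(36 + J)
n(R, p) = (9 + R)*(R + p)
I(V) = -8 + V² + 8*V (I(V) = V*V + ((-1)² + 9*(-1) + 9*V - V) = V² + (1 - 9 + 9*V - V) = V² + (-8 + 8*V) = -8 + V² + 8*V)
(-3379 + q(-56, L))/(4456 + I(-52)) = (-3379 + 1/(36 - 53/6))/(4456 + (-8 + (-52)² + 8*(-52))) = (-3379 + 1/(163/6))/(4456 + (-8 + 2704 - 416)) = (-3379 + 6/163)/(4456 + 2280) = -550771/163/6736 = -550771/163*1/6736 = -550771/1097968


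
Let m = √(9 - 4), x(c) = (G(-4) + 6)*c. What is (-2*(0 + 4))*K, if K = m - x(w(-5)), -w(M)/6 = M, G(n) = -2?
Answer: 960 - 8*√5 ≈ 942.11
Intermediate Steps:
w(M) = -6*M
x(c) = 4*c (x(c) = (-2 + 6)*c = 4*c)
m = √5 ≈ 2.2361
K = -120 + √5 (K = √5 - 4*(-6*(-5)) = √5 - 4*30 = √5 - 1*120 = √5 - 120 = -120 + √5 ≈ -117.76)
(-2*(0 + 4))*K = (-2*(0 + 4))*(-120 + √5) = (-2*4)*(-120 + √5) = -8*(-120 + √5) = 960 - 8*√5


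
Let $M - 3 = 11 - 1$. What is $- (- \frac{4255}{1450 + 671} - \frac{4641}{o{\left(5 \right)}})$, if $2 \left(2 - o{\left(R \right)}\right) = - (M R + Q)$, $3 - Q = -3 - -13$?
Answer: $\frac{9975466}{65751} \approx 151.72$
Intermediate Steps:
$Q = -7$ ($Q = 3 - \left(-3 - -13\right) = 3 - \left(-3 + 13\right) = 3 - 10 = -7$)
$M = 13$ ($M = 3 + \left(11 - 1\right) = 3 + 10 = 13$)
$o{\left(R \right)} = - \frac{3}{2} + \frac{13 R}{2}$ ($o{\left(R \right)} = 2 - \frac{\left(-1\right) \left(13 R - 7\right)}{2} = 2 - \frac{\left(-1\right) \left(-7 + 13 R\right)}{2} = 2 - \frac{7 - 13 R}{2} = 2 + \left(- \frac{7}{2} + \frac{13 R}{2}\right) = - \frac{3}{2} + \frac{13 R}{2}$)
$- (- \frac{4255}{1450 + 671} - \frac{4641}{o{\left(5 \right)}}) = - (- \frac{4255}{1450 + 671} - \frac{4641}{- \frac{3}{2} + \frac{13}{2} \cdot 5}) = - (- \frac{4255}{2121} - \frac{4641}{- \frac{3}{2} + \frac{65}{2}}) = - (\left(-4255\right) \frac{1}{2121} - \frac{4641}{31}) = - (- \frac{4255}{2121} - \frac{4641}{31}) = \left(-1\right) \left(- \frac{9975466}{65751}\right) = \frac{9975466}{65751}$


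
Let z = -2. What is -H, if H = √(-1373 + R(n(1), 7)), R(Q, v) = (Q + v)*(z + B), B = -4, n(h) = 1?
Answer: -7*I*√29 ≈ -37.696*I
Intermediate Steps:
R(Q, v) = -6*Q - 6*v (R(Q, v) = (Q + v)*(-2 - 4) = (Q + v)*(-6) = -6*Q - 6*v)
H = 7*I*√29 (H = √(-1373 + (-6*1 - 6*7)) = √(-1373 + (-6 - 42)) = √(-1373 - 48) = √(-1421) = 7*I*√29 ≈ 37.696*I)
-H = -7*I*√29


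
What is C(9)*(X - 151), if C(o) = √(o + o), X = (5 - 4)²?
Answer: -450*√2 ≈ -636.40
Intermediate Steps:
X = 1 (X = 1² = 1)
C(o) = √2*√o (C(o) = √(2*o) = √2*√o)
C(9)*(X - 151) = (√2*√9)*(1 - 151) = (√2*3)*(-150) = (3*√2)*(-150) = -450*√2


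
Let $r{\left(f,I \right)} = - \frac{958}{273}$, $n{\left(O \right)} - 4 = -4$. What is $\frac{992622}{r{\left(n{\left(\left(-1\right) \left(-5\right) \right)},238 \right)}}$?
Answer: $- \frac{135492903}{479} \approx -2.8287 \cdot 10^{5}$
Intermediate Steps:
$n{\left(O \right)} = 0$ ($n{\left(O \right)} = 4 - 4 = 0$)
$r{\left(f,I \right)} = - \frac{958}{273}$ ($r{\left(f,I \right)} = \left(-958\right) \frac{1}{273} = - \frac{958}{273}$)
$\frac{992622}{r{\left(n{\left(\left(-1\right) \left(-5\right) \right)},238 \right)}} = \frac{992622}{- \frac{958}{273}} = 992622 \left(- \frac{273}{958}\right) = - \frac{135492903}{479}$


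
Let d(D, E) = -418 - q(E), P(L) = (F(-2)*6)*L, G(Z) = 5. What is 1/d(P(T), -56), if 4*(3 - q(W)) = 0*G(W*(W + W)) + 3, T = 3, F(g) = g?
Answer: -4/1681 ≈ -0.0023795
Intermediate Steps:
P(L) = -12*L (P(L) = (-2*6)*L = -12*L)
q(W) = 9/4 (q(W) = 3 - (0*5 + 3)/4 = 3 - (0 + 3)/4 = 3 - ¼*3 = 3 - ¾ = 9/4)
d(D, E) = -1681/4 (d(D, E) = -418 - 1*9/4 = -418 - 9/4 = -1681/4)
1/d(P(T), -56) = 1/(-1681/4) = -4/1681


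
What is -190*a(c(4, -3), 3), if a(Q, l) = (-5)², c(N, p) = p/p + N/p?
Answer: -4750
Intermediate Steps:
c(N, p) = 1 + N/p
a(Q, l) = 25
-190*a(c(4, -3), 3) = -190*25 = -4750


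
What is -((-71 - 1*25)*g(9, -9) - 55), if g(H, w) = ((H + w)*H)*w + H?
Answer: 919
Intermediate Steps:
g(H, w) = H + H*w*(H + w) (g(H, w) = (H*(H + w))*w + H = H*w*(H + w) + H = H + H*w*(H + w))
-((-71 - 1*25)*g(9, -9) - 55) = -((-71 - 1*25)*(9*(1 + (-9)**2 + 9*(-9))) - 55) = -((-71 - 25)*(9*(1 + 81 - 81)) - 55) = -(-864 - 55) = -1*(-919) = 919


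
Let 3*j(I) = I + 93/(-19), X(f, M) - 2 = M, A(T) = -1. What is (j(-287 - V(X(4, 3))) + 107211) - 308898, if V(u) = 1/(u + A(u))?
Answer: -15335613/76 ≈ -2.0178e+5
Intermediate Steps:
X(f, M) = 2 + M
V(u) = 1/(-1 + u) (V(u) = 1/(u - 1) = 1/(-1 + u))
j(I) = -31/19 + I/3 (j(I) = (I + 93/(-19))/3 = (I + 93*(-1/19))/3 = (I - 93/19)/3 = (-93/19 + I)/3 = -31/19 + I/3)
(j(-287 - V(X(4, 3))) + 107211) - 308898 = ((-31/19 + (-287 - 1/(-1 + (2 + 3)))/3) + 107211) - 308898 = ((-31/19 + (-287 - 1/(-1 + 5))/3) + 107211) - 308898 = ((-31/19 + (-287 - 1/4)/3) + 107211) - 308898 = ((-31/19 + (-287 - 1*¼)/3) + 107211) - 308898 = ((-31/19 + (-287 - ¼)/3) + 107211) - 308898 = ((-31/19 + (⅓)*(-1149/4)) + 107211) - 308898 = ((-31/19 - 383/4) + 107211) - 308898 = (-7401/76 + 107211) - 308898 = 8140635/76 - 308898 = -15335613/76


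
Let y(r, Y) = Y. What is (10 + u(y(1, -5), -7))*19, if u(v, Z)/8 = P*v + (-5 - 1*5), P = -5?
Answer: 2470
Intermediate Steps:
u(v, Z) = -80 - 40*v (u(v, Z) = 8*(-5*v + (-5 - 1*5)) = 8*(-5*v + (-5 - 5)) = 8*(-5*v - 10) = 8*(-10 - 5*v) = -80 - 40*v)
(10 + u(y(1, -5), -7))*19 = (10 + (-80 - 40*(-5)))*19 = (10 + (-80 + 200))*19 = (10 + 120)*19 = 130*19 = 2470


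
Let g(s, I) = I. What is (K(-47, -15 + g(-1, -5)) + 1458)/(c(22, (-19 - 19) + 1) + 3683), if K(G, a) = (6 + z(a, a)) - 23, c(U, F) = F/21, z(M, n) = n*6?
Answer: 27741/77306 ≈ 0.35885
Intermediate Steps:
z(M, n) = 6*n
c(U, F) = F/21 (c(U, F) = F*(1/21) = F/21)
K(G, a) = -17 + 6*a (K(G, a) = (6 + 6*a) - 23 = -17 + 6*a)
(K(-47, -15 + g(-1, -5)) + 1458)/(c(22, (-19 - 19) + 1) + 3683) = ((-17 + 6*(-15 - 5)) + 1458)/(((-19 - 19) + 1)/21 + 3683) = ((-17 + 6*(-20)) + 1458)/((-38 + 1)/21 + 3683) = ((-17 - 120) + 1458)/((1/21)*(-37) + 3683) = (-137 + 1458)/(-37/21 + 3683) = 1321/(77306/21) = 1321*(21/77306) = 27741/77306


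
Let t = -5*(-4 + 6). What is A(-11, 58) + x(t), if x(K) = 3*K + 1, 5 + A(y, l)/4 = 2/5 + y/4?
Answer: -292/5 ≈ -58.400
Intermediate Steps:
A(y, l) = -92/5 + y (A(y, l) = -20 + 4*(2/5 + y/4) = -20 + 4*(2*(⅕) + y*(¼)) = -20 + 4*(⅖ + y/4) = -20 + (8/5 + y) = -92/5 + y)
t = -10 (t = -5*2 = -10)
x(K) = 1 + 3*K
A(-11, 58) + x(t) = (-92/5 - 11) + (1 + 3*(-10)) = -147/5 + (1 - 30) = -147/5 - 29 = -292/5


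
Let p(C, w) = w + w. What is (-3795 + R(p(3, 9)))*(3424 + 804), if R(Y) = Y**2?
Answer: -14675388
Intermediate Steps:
p(C, w) = 2*w
(-3795 + R(p(3, 9)))*(3424 + 804) = (-3795 + (2*9)**2)*(3424 + 804) = (-3795 + 18**2)*4228 = (-3795 + 324)*4228 = -3471*4228 = -14675388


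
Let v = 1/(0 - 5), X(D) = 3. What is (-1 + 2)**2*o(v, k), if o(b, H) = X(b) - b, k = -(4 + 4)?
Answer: 16/5 ≈ 3.2000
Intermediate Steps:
k = -8 (k = -1*8 = -8)
v = -1/5 (v = 1/(-5) = -1/5 ≈ -0.20000)
o(b, H) = 3 - b
(-1 + 2)**2*o(v, k) = (-1 + 2)**2*(3 - 1*(-1/5)) = 1**2*(3 + 1/5) = 1*(16/5) = 16/5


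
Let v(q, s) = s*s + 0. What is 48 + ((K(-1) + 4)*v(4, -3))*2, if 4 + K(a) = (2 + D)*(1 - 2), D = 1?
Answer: -6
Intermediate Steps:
v(q, s) = s² (v(q, s) = s² + 0 = s²)
K(a) = -7 (K(a) = -4 + (2 + 1)*(1 - 2) = -4 + 3*(-1) = -4 - 3 = -7)
48 + ((K(-1) + 4)*v(4, -3))*2 = 48 + ((-7 + 4)*(-3)²)*2 = 48 - 3*9*2 = 48 - 27*2 = 48 - 54 = -6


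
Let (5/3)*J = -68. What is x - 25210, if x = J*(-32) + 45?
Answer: -119297/5 ≈ -23859.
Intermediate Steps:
J = -204/5 (J = (⅗)*(-68) = -204/5 ≈ -40.800)
x = 6753/5 (x = -204/5*(-32) + 45 = 6528/5 + 45 = 6753/5 ≈ 1350.6)
x - 25210 = 6753/5 - 25210 = -119297/5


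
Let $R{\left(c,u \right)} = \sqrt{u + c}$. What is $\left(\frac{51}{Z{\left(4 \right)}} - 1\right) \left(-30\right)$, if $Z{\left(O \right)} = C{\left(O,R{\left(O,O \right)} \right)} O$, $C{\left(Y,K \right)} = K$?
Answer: $30 - \frac{765 \sqrt{2}}{8} \approx -105.23$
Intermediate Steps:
$R{\left(c,u \right)} = \sqrt{c + u}$
$Z{\left(O \right)} = \sqrt{2} O^{\frac{3}{2}}$ ($Z{\left(O \right)} = \sqrt{O + O} O = \sqrt{2 O} O = \sqrt{2} \sqrt{O} O = \sqrt{2} O^{\frac{3}{2}}$)
$\left(\frac{51}{Z{\left(4 \right)}} - 1\right) \left(-30\right) = \left(\frac{51}{\sqrt{2} \cdot 4^{\frac{3}{2}}} - 1\right) \left(-30\right) = \left(\frac{51}{\sqrt{2} \cdot 8} - 1\right) \left(-30\right) = \left(\frac{51}{8 \sqrt{2}} - 1\right) \left(-30\right) = \left(51 \frac{\sqrt{2}}{16} - 1\right) \left(-30\right) = \left(\frac{51 \sqrt{2}}{16} - 1\right) \left(-30\right) = \left(-1 + \frac{51 \sqrt{2}}{16}\right) \left(-30\right) = 30 - \frac{765 \sqrt{2}}{8}$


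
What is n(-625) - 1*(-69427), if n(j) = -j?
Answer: 70052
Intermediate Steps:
n(-625) - 1*(-69427) = -1*(-625) - 1*(-69427) = 625 + 69427 = 70052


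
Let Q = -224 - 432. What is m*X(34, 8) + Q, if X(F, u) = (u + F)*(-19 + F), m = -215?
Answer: -136106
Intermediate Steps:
X(F, u) = (-19 + F)*(F + u) (X(F, u) = (F + u)*(-19 + F) = (-19 + F)*(F + u))
Q = -656
m*X(34, 8) + Q = -215*(34**2 - 19*34 - 19*8 + 34*8) - 656 = -215*(1156 - 646 - 152 + 272) - 656 = -215*630 - 656 = -135450 - 656 = -136106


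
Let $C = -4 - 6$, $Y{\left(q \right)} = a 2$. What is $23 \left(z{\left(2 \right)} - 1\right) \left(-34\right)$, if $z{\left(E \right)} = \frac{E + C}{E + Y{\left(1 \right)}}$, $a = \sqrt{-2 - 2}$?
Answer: $\frac{7038}{5} - \frac{6256 i}{5} \approx 1407.6 - 1251.2 i$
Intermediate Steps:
$a = 2 i$ ($a = \sqrt{-4} = 2 i \approx 2.0 i$)
$Y{\left(q \right)} = 4 i$ ($Y{\left(q \right)} = 2 i 2 = 4 i$)
$C = -10$ ($C = -4 - 6 = -10$)
$z{\left(E \right)} = \frac{-10 + E}{E + 4 i}$ ($z{\left(E \right)} = \frac{E - 10}{E + 4 i} = \frac{-10 + E}{E + 4 i}$)
$23 \left(z{\left(2 \right)} - 1\right) \left(-34\right) = 23 \left(\frac{-10 + 2}{2 + 4 i} - 1\right) \left(-34\right) = 23 \left(\frac{2 - 4 i}{20} \left(-8\right) - 1\right) \left(-34\right) = 23 \left(- \frac{2 \left(2 - 4 i\right)}{5} - 1\right) \left(-34\right) = 23 \left(-1 - \frac{2 \left(2 - 4 i\right)}{5}\right) \left(-34\right) = \left(-23 - \frac{46 \left(2 - 4 i\right)}{5}\right) \left(-34\right) = 782 + \frac{1564 \left(2 - 4 i\right)}{5}$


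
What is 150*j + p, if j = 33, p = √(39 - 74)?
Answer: 4950 + I*√35 ≈ 4950.0 + 5.9161*I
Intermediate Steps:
p = I*√35 (p = √(-35) = I*√35 ≈ 5.9161*I)
150*j + p = 150*33 + I*√35 = 4950 + I*√35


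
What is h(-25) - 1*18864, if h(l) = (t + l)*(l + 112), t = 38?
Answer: -17733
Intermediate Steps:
h(l) = (38 + l)*(112 + l) (h(l) = (38 + l)*(l + 112) = (38 + l)*(112 + l))
h(-25) - 1*18864 = (4256 + (-25)² + 150*(-25)) - 1*18864 = (4256 + 625 - 3750) - 18864 = 1131 - 18864 = -17733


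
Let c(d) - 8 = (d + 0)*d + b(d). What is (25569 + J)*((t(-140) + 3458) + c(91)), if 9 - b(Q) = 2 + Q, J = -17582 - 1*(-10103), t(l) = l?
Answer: 208451070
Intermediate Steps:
J = -7479 (J = -17582 + 10103 = -7479)
b(Q) = 7 - Q (b(Q) = 9 - (2 + Q) = 9 + (-2 - Q) = 7 - Q)
c(d) = 15 + d² - d (c(d) = 8 + ((d + 0)*d + (7 - d)) = 8 + (d*d + (7 - d)) = 8 + (d² + (7 - d)) = 8 + (7 + d² - d) = 15 + d² - d)
(25569 + J)*((t(-140) + 3458) + c(91)) = (25569 - 7479)*((-140 + 3458) + (15 + 91² - 1*91)) = 18090*(3318 + (15 + 8281 - 91)) = 18090*(3318 + 8205) = 18090*11523 = 208451070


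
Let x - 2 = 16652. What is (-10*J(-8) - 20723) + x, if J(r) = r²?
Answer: -4709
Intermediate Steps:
x = 16654 (x = 2 + 16652 = 16654)
(-10*J(-8) - 20723) + x = (-10*(-8)² - 20723) + 16654 = (-10*64 - 20723) + 16654 = (-640 - 20723) + 16654 = -21363 + 16654 = -4709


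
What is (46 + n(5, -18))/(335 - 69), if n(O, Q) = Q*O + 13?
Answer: -31/266 ≈ -0.11654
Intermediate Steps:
n(O, Q) = 13 + O*Q (n(O, Q) = O*Q + 13 = 13 + O*Q)
(46 + n(5, -18))/(335 - 69) = (46 + (13 + 5*(-18)))/(335 - 69) = (46 + (13 - 90))/266 = (46 - 77)*(1/266) = -31*1/266 = -31/266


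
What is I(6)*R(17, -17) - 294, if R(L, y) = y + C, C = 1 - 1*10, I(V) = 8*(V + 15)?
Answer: -4662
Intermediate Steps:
I(V) = 120 + 8*V (I(V) = 8*(15 + V) = 120 + 8*V)
C = -9 (C = 1 - 10 = -9)
R(L, y) = -9 + y (R(L, y) = y - 9 = -9 + y)
I(6)*R(17, -17) - 294 = (120 + 8*6)*(-9 - 17) - 294 = (120 + 48)*(-26) - 294 = 168*(-26) - 294 = -4368 - 294 = -4662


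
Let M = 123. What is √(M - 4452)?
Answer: 3*I*√481 ≈ 65.795*I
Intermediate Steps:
√(M - 4452) = √(123 - 4452) = √(-4329) = 3*I*√481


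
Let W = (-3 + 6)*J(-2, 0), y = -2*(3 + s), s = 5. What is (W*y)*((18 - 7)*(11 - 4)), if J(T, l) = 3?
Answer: -11088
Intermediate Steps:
y = -16 (y = -2*(3 + 5) = -2*8 = -16)
W = 9 (W = (-3 + 6)*3 = 3*3 = 9)
(W*y)*((18 - 7)*(11 - 4)) = (9*(-16))*((18 - 7)*(11 - 4)) = -1584*7 = -144*77 = -11088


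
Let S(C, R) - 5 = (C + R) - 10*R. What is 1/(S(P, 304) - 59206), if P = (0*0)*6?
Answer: -1/61937 ≈ -1.6145e-5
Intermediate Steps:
P = 0 (P = 0*6 = 0)
S(C, R) = 5 + C - 9*R (S(C, R) = 5 + ((C + R) - 10*R) = 5 + (C - 9*R) = 5 + C - 9*R)
1/(S(P, 304) - 59206) = 1/((5 + 0 - 9*304) - 59206) = 1/((5 + 0 - 2736) - 59206) = 1/(-2731 - 59206) = 1/(-61937) = -1/61937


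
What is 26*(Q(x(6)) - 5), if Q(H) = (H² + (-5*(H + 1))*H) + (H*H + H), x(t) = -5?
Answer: -1560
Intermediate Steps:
Q(H) = H + 2*H² + H*(-5 - 5*H) (Q(H) = (H² + (-5*(1 + H))*H) + (H² + H) = (H² + (-5 - 5*H)*H) + (H + H²) = (H² + H*(-5 - 5*H)) + (H + H²) = H + 2*H² + H*(-5 - 5*H))
26*(Q(x(6)) - 5) = 26*(-1*(-5)*(4 + 3*(-5)) - 5) = 26*(-1*(-5)*(4 - 15) - 5) = 26*(-1*(-5)*(-11) - 5) = 26*(-55 - 5) = 26*(-60) = -1560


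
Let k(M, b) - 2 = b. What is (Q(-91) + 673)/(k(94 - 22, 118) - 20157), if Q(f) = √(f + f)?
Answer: -673/20037 - I*√182/20037 ≈ -0.033588 - 0.00067329*I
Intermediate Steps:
Q(f) = √2*√f (Q(f) = √(2*f) = √2*√f)
k(M, b) = 2 + b
(Q(-91) + 673)/(k(94 - 22, 118) - 20157) = (√2*√(-91) + 673)/((2 + 118) - 20157) = (√2*(I*√91) + 673)/(120 - 20157) = (I*√182 + 673)/(-20037) = (673 + I*√182)*(-1/20037) = -673/20037 - I*√182/20037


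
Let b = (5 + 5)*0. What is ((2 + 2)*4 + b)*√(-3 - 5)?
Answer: 32*I*√2 ≈ 45.255*I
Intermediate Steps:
b = 0 (b = 10*0 = 0)
((2 + 2)*4 + b)*√(-3 - 5) = ((2 + 2)*4 + 0)*√(-3 - 5) = (4*4 + 0)*√(-8) = (16 + 0)*(2*I*√2) = 16*(2*I*√2) = 32*I*√2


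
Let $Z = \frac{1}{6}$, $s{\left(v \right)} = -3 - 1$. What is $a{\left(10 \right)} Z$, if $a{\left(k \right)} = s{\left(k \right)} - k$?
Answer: $- \frac{7}{3} \approx -2.3333$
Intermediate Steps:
$s{\left(v \right)} = -4$
$a{\left(k \right)} = -4 - k$
$Z = \frac{1}{6} \approx 0.16667$
$a{\left(10 \right)} Z = \left(-4 - 10\right) \frac{1}{6} = \left(-14\right) \frac{1}{6} = - \frac{7}{3}$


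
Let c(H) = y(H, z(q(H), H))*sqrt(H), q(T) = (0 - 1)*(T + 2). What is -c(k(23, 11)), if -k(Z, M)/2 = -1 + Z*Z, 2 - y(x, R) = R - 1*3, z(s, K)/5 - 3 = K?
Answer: -21080*I*sqrt(66) ≈ -1.7125e+5*I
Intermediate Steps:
q(T) = -2 - T (q(T) = -(2 + T) = -2 - T)
z(s, K) = 15 + 5*K
y(x, R) = 5 - R (y(x, R) = 2 - (R - 1*3) = 2 - (R - 3) = 2 - (-3 + R) = 2 + (3 - R) = 5 - R)
k(Z, M) = 2 - 2*Z**2 (k(Z, M) = -2*(-1 + Z*Z) = -2*(-1 + Z**2) = 2 - 2*Z**2)
c(H) = sqrt(H)*(-10 - 5*H) (c(H) = (5 - (15 + 5*H))*sqrt(H) = (5 + (-15 - 5*H))*sqrt(H) = (-10 - 5*H)*sqrt(H) = sqrt(H)*(-10 - 5*H))
-c(k(23, 11)) = -5*sqrt(2 - 2*23**2)*(-2 - (2 - 2*23**2)) = -5*sqrt(2 - 2*529)*(-2 - (2 - 2*529)) = -5*sqrt(2 - 1058)*(-2 - (2 - 1058)) = -5*sqrt(-1056)*(-2 - 1*(-1056)) = -5*4*I*sqrt(66)*(-2 + 1056) = -5*4*I*sqrt(66)*1054 = -21080*I*sqrt(66)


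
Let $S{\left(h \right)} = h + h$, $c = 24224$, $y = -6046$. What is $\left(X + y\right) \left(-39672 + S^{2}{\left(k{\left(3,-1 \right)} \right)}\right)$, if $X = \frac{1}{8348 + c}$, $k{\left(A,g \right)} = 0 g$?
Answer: $\frac{1953154824498}{8143} \approx 2.3986 \cdot 10^{8}$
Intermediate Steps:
$k{\left(A,g \right)} = 0$
$S{\left(h \right)} = 2 h$
$X = \frac{1}{32572}$ ($X = \frac{1}{8348 + 24224} = \frac{1}{32572} \approx 3.0701 \cdot 10^{-5}$)
$\left(X + y\right) \left(-39672 + S^{2}{\left(k{\left(3,-1 \right)} \right)}\right) = \left(\frac{1}{32572} - 6046\right) \left(-39672 + \left(2 \cdot 0\right)^{2}\right) = - \frac{196930311 \left(-39672 + 0^{2}\right)}{32572} = - \frac{196930311 \left(-39672 + 0\right)}{32572} = \left(- \frac{196930311}{32572}\right) \left(-39672\right) = \frac{1953154824498}{8143}$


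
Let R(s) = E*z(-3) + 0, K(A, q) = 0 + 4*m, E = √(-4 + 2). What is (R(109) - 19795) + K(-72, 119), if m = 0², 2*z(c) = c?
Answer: -19795 - 3*I*√2/2 ≈ -19795.0 - 2.1213*I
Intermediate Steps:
z(c) = c/2
m = 0
E = I*√2 (E = √(-2) = I*√2 ≈ 1.4142*I)
K(A, q) = 0 (K(A, q) = 0 + 4*0 = 0 + 0 = 0)
R(s) = -3*I*√2/2 (R(s) = (I*√2)*((½)*(-3)) + 0 = (I*√2)*(-3/2) + 0 = -3*I*√2/2 + 0 = -3*I*√2/2)
(R(109) - 19795) + K(-72, 119) = (-3*I*√2/2 - 19795) + 0 = (-19795 - 3*I*√2/2) + 0 = -19795 - 3*I*√2/2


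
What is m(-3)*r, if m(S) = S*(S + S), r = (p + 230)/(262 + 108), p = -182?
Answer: 432/185 ≈ 2.3351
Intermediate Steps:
r = 24/185 (r = (-182 + 230)/(262 + 108) = 48/370 = 48*(1/370) = 24/185 ≈ 0.12973)
m(S) = 2*S² (m(S) = S*(2*S) = 2*S²)
m(-3)*r = (2*(-3)²)*(24/185) = (2*9)*(24/185) = 18*(24/185) = 432/185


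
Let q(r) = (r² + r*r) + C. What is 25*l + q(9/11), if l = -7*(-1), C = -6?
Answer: 20611/121 ≈ 170.34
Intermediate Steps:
q(r) = -6 + 2*r² (q(r) = (r² + r*r) - 6 = (r² + r²) - 6 = 2*r² - 6 = -6 + 2*r²)
l = 7
25*l + q(9/11) = 25*7 + (-6 + 2*(9/11)²) = 175 + (-6 + 2*(9*(1/11))²) = 175 + (-6 + 2*(9/11)²) = 175 + (-6 + 2*(81/121)) = 175 + (-6 + 162/121) = 175 - 564/121 = 20611/121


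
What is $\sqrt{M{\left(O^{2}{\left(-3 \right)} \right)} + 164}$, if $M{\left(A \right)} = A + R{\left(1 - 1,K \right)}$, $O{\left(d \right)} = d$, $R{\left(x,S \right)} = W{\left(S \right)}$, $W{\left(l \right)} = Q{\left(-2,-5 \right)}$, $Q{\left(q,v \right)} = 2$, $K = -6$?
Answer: $5 \sqrt{7} \approx 13.229$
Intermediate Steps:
$W{\left(l \right)} = 2$
$R{\left(x,S \right)} = 2$
$M{\left(A \right)} = 2 + A$ ($M{\left(A \right)} = A + 2 = 2 + A$)
$\sqrt{M{\left(O^{2}{\left(-3 \right)} \right)} + 164} = \sqrt{\left(2 + \left(-3\right)^{2}\right) + 164} = \sqrt{\left(2 + 9\right) + 164} = \sqrt{11 + 164} = \sqrt{175} = 5 \sqrt{7}$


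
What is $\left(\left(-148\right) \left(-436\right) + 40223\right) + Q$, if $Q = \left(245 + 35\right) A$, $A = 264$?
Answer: $178671$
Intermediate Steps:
$Q = 73920$ ($Q = \left(245 + 35\right) 264 = 280 \cdot 264 = 73920$)
$\left(\left(-148\right) \left(-436\right) + 40223\right) + Q = \left(\left(-148\right) \left(-436\right) + 40223\right) + 73920 = \left(64528 + 40223\right) + 73920 = 104751 + 73920 = 178671$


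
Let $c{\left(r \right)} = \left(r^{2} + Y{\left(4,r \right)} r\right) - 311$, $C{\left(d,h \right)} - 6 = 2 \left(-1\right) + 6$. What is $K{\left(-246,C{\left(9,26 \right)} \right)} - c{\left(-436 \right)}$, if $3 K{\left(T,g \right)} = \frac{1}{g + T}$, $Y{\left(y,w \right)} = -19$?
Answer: $- \frac{140232853}{708} \approx -1.9807 \cdot 10^{5}$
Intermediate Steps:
$C{\left(d,h \right)} = 10$ ($C{\left(d,h \right)} = 6 + \left(2 \left(-1\right) + 6\right) = 6 + \left(-2 + 6\right) = 6 + 4 = 10$)
$K{\left(T,g \right)} = \frac{1}{3 \left(T + g\right)}$ ($K{\left(T,g \right)} = \frac{1}{3 \left(g + T\right)} = \frac{1}{3 \left(T + g\right)}$)
$c{\left(r \right)} = -311 + r^{2} - 19 r$ ($c{\left(r \right)} = \left(r^{2} - 19 r\right) - 311 = -311 + r^{2} - 19 r$)
$K{\left(-246,C{\left(9,26 \right)} \right)} - c{\left(-436 \right)} = \frac{1}{3 \left(-246 + 10\right)} - \left(-311 + \left(-436\right)^{2} - -8284\right) = \frac{1}{3 \left(-236\right)} - \left(-311 + 190096 + 8284\right) = \frac{1}{3} \left(- \frac{1}{236}\right) - 198069 = - \frac{1}{708} - 198069 = - \frac{140232853}{708}$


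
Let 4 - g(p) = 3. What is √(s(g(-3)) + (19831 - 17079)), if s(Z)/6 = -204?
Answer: 2*√382 ≈ 39.090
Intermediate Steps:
g(p) = 1 (g(p) = 4 - 1*3 = 4 - 3 = 1)
s(Z) = -1224 (s(Z) = 6*(-204) = -1224)
√(s(g(-3)) + (19831 - 17079)) = √(-1224 + (19831 - 17079)) = √(-1224 + 2752) = √1528 = 2*√382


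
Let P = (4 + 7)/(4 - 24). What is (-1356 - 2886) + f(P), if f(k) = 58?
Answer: -4184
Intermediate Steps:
P = -11/20 (P = 11/(-20) = 11*(-1/20) = -11/20 ≈ -0.55000)
(-1356 - 2886) + f(P) = (-1356 - 2886) + 58 = -4242 + 58 = -4184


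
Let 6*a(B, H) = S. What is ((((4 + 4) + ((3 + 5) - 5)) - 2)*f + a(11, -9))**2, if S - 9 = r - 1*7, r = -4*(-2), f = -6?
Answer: 24649/9 ≈ 2738.8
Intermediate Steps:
r = 8
S = 10 (S = 9 + (8 - 1*7) = 9 + (8 - 7) = 9 + 1 = 10)
a(B, H) = 5/3 (a(B, H) = (1/6)*10 = 5/3)
((((4 + 4) + ((3 + 5) - 5)) - 2)*f + a(11, -9))**2 = ((((4 + 4) + ((3 + 5) - 5)) - 2)*(-6) + 5/3)**2 = (((8 + (8 - 5)) - 2)*(-6) + 5/3)**2 = (((8 + 3) - 2)*(-6) + 5/3)**2 = ((11 - 2)*(-6) + 5/3)**2 = (9*(-6) + 5/3)**2 = (-54 + 5/3)**2 = (-157/3)**2 = 24649/9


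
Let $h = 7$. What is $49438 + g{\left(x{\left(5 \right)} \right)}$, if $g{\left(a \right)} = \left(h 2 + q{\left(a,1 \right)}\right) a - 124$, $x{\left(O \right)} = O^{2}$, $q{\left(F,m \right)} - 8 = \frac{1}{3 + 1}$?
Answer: $\frac{199481}{4} \approx 49870.0$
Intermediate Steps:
$q{\left(F,m \right)} = \frac{33}{4}$ ($q{\left(F,m \right)} = 8 + \frac{1}{3 + 1} = 8 + \frac{1}{4} = \frac{33}{4}$)
$g{\left(a \right)} = -124 + \frac{89 a}{4}$ ($g{\left(a \right)} = \left(7 \cdot 2 + \frac{33}{4}\right) a - 124 = \left(14 + \frac{33}{4}\right) a - 124 = \frac{89 a}{4} - 124 = -124 + \frac{89 a}{4}$)
$49438 + g{\left(x{\left(5 \right)} \right)} = 49438 - \left(124 - \frac{89 \cdot 5^{2}}{4}\right) = 49438 + \left(-124 + \frac{89}{4} \cdot 25\right) = 49438 + \left(-124 + \frac{2225}{4}\right) = 49438 + \frac{1729}{4} = \frac{199481}{4}$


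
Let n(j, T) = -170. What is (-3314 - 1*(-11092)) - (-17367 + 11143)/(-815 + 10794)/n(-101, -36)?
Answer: 6597413158/848215 ≈ 7778.0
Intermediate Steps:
(-3314 - 1*(-11092)) - (-17367 + 11143)/(-815 + 10794)/n(-101, -36) = (-3314 - 1*(-11092)) - (-17367 + 11143)/(-815 + 10794)/(-170) = (-3314 + 11092) - (-6224/9979)*(-1)/170 = 7778 - (-6224*1/9979)*(-1)/170 = 7778 - (-6224)*(-1)/(9979*170) = 7778 - 1*3112/848215 = 7778 - 3112/848215 = 6597413158/848215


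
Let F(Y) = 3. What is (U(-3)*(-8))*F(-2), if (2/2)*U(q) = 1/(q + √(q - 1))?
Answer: 72/13 + 48*I/13 ≈ 5.5385 + 3.6923*I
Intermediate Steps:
U(q) = 1/(q + √(-1 + q)) (U(q) = 1/(q + √(q - 1)) = 1/(q + √(-1 + q)))
(U(-3)*(-8))*F(-2) = (-8/(-3 + √(-1 - 3)))*3 = (-8/(-3 + √(-4)))*3 = (-8/(-3 + 2*I))*3 = (((-3 - 2*I)/13)*(-8))*3 = -8*(-3 - 2*I)/13*3 = -24*(-3 - 2*I)/13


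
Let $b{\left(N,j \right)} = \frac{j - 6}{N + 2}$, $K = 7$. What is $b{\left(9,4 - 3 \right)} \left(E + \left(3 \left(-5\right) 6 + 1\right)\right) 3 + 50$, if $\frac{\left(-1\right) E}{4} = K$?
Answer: $\frac{2305}{11} \approx 209.55$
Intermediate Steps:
$E = -28$ ($E = \left(-4\right) 7 = -28$)
$b{\left(N,j \right)} = \frac{-6 + j}{2 + N}$
$b{\left(9,4 - 3 \right)} \left(E + \left(3 \left(-5\right) 6 + 1\right)\right) 3 + 50 = \frac{-6 + \left(4 - 3\right)}{2 + 9} \left(-28 + \left(3 \left(-5\right) 6 + 1\right)\right) 3 + 50 = \frac{-6 + \left(4 - 3\right)}{11} \left(-28 + \left(\left(-15\right) 6 + 1\right)\right) 3 + 50 = \frac{-6 + 1}{11} \left(-28 + \left(-90 + 1\right)\right) 3 + 50 = \frac{1}{11} \left(-5\right) \left(-28 - 89\right) 3 + 50 = - \frac{5 \left(\left(-117\right) 3\right)}{11} + 50 = \left(- \frac{5}{11}\right) \left(-351\right) + 50 = \frac{1755}{11} + 50 = \frac{2305}{11}$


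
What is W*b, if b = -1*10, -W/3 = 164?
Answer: 4920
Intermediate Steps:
W = -492 (W = -3*164 = -492)
b = -10
W*b = -492*(-10) = 4920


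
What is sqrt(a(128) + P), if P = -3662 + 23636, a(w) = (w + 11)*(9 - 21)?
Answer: 9*sqrt(226) ≈ 135.30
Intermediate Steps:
a(w) = -132 - 12*w (a(w) = (11 + w)*(-12) = -132 - 12*w)
P = 19974
sqrt(a(128) + P) = sqrt((-132 - 12*128) + 19974) = sqrt((-132 - 1536) + 19974) = sqrt(-1668 + 19974) = sqrt(18306) = 9*sqrt(226)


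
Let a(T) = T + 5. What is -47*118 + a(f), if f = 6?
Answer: -5535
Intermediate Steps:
a(T) = 5 + T
-47*118 + a(f) = -47*118 + (5 + 6) = -5546 + 11 = -5535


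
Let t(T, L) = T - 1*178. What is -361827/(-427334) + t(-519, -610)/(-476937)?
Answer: 172866535697/203811395958 ≈ 0.84817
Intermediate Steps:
t(T, L) = -178 + T (t(T, L) = T - 178 = -178 + T)
-361827/(-427334) + t(-519, -610)/(-476937) = -361827/(-427334) + (-178 - 519)/(-476937) = -361827*(-1/427334) - 697*(-1/476937) = 361827/427334 + 697/476937 = 172866535697/203811395958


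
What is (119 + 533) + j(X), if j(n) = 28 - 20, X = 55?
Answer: 660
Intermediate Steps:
j(n) = 8
(119 + 533) + j(X) = (119 + 533) + 8 = 652 + 8 = 660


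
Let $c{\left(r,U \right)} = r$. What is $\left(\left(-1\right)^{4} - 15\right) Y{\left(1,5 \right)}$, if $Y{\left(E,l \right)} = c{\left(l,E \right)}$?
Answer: $-70$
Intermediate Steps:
$Y{\left(E,l \right)} = l$
$\left(\left(-1\right)^{4} - 15\right) Y{\left(1,5 \right)} = \left(\left(-1\right)^{4} - 15\right) 5 = \left(1 - 15\right) 5 = \left(-14\right) 5 = -70$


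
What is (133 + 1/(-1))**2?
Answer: 17424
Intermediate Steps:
(133 + 1/(-1))**2 = (133 - 1)**2 = 132**2 = 17424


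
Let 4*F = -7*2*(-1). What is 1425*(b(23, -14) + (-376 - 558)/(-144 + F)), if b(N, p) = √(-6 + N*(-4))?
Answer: 2661900/281 + 9975*I*√2 ≈ 9473.0 + 14107.0*I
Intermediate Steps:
b(N, p) = √(-6 - 4*N)
F = 7/2 (F = (-7*2*(-1))/4 = (-14*(-1))/4 = (¼)*14 = 7/2 ≈ 3.5000)
1425*(b(23, -14) + (-376 - 558)/(-144 + F)) = 1425*(√(-6 - 4*23) + (-376 - 558)/(-144 + 7/2)) = 1425*(√(-6 - 92) - 934/(-281/2)) = 1425*(√(-98) - 934*(-2/281)) = 1425*(7*I*√2 + 1868/281) = 1425*(1868/281 + 7*I*√2) = 2661900/281 + 9975*I*√2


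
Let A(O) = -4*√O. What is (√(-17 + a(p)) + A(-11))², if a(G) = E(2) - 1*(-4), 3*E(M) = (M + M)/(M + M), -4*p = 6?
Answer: -566/3 + 8*√1254/3 ≈ -94.235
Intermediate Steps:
p = -3/2 (p = -¼*6 = -3/2 ≈ -1.5000)
E(M) = ⅓ (E(M) = ((M + M)/(M + M))/3 = ((2*M)/((2*M)))/3 = ((2*M)*(1/(2*M)))/3 = (⅓)*1 = ⅓)
a(G) = 13/3 (a(G) = ⅓ - 1*(-4) = ⅓ + 4 = 13/3)
(√(-17 + a(p)) + A(-11))² = (√(-17 + 13/3) - 4*I*√11)² = (√(-38/3) - 4*I*√11)² = (I*√114/3 - 4*I*√11)² = (-4*I*√11 + I*√114/3)²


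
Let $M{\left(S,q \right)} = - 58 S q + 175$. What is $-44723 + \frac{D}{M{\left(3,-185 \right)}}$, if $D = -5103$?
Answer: $- \frac{1447464998}{32365} \approx -44723.0$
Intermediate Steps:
$M{\left(S,q \right)} = 175 - 58 S q$ ($M{\left(S,q \right)} = - 58 S q + 175 = 175 - 58 S q$)
$-44723 + \frac{D}{M{\left(3,-185 \right)}} = -44723 - \frac{5103}{175 - 174 \left(-185\right)} = -44723 - \frac{5103}{175 + 32190} = -44723 - \frac{5103}{32365} = - \frac{1447464998}{32365}$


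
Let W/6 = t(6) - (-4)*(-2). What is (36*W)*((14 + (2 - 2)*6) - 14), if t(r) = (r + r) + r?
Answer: 0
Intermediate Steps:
t(r) = 3*r (t(r) = 2*r + r = 3*r)
W = 60 (W = 6*(3*6 - (-4)*(-2)) = 6*(18 - 1*8) = 6*(18 - 8) = 6*10 = 60)
(36*W)*((14 + (2 - 2)*6) - 14) = (36*60)*((14 + (2 - 2)*6) - 14) = 2160*((14 + 0*6) - 14) = 2160*((14 + 0) - 14) = 2160*(14 - 14) = 2160*0 = 0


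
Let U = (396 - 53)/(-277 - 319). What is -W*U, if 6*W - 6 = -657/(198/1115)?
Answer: -27873209/78672 ≈ -354.30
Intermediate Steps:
W = -81263/132 (W = 1 + (-657/(198/1115))/6 = 1 + (-657/(198*(1/1115)))/6 = 1 + (-657/198/1115)/6 = 1 + (-657*1115/198)/6 = 1 + (⅙)*(-81395/22) = 1 - 81395/132 = -81263/132 ≈ -615.63)
U = -343/596 (U = 343/(-596) = 343*(-1/596) = -343/596 ≈ -0.57550)
-W*U = -(-81263)*(-343)/(132*596) = -1*27873209/78672 = -27873209/78672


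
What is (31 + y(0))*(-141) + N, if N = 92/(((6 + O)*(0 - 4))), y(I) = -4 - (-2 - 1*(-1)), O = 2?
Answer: -31607/8 ≈ -3950.9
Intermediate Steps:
y(I) = -3 (y(I) = -4 - (-2 + 1) = -4 - 1*(-1) = -4 + 1 = -3)
N = -23/8 (N = 92/(((6 + 2)*(0 - 4))) = 92/((8*(-4))) = 92/(-32) = 92*(-1/32) = -23/8 ≈ -2.8750)
(31 + y(0))*(-141) + N = (31 - 3)*(-141) - 23/8 = 28*(-141) - 23/8 = -3948 - 23/8 = -31607/8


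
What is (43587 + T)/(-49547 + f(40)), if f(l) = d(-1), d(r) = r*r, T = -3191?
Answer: -20198/24773 ≈ -0.81532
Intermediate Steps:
d(r) = r**2
f(l) = 1 (f(l) = (-1)**2 = 1)
(43587 + T)/(-49547 + f(40)) = (43587 - 3191)/(-49547 + 1) = 40396/(-49546) = 40396*(-1/49546) = -20198/24773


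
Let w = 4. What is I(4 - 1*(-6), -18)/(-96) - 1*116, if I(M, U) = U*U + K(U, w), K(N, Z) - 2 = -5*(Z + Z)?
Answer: -5711/48 ≈ -118.98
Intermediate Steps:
K(N, Z) = 2 - 10*Z (K(N, Z) = 2 - 5*(Z + Z) = 2 - 10*Z)
I(M, U) = -38 + U² (I(M, U) = U*U + (2 - 10*4) = U² + (2 - 40) = U² - 38 = -38 + U²)
I(4 - 1*(-6), -18)/(-96) - 1*116 = (-38 + (-18)²)/(-96) - 1*116 = (-38 + 324)*(-1/96) - 116 = 286*(-1/96) - 116 = -143/48 - 116 = -5711/48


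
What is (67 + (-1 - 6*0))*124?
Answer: 8184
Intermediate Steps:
(67 + (-1 - 6*0))*124 = (67 + (-1 + 0))*124 = (67 - 1)*124 = 66*124 = 8184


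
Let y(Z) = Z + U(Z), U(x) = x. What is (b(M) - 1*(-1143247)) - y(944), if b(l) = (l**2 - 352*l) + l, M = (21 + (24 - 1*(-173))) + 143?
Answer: 1144969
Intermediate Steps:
M = 361 (M = (21 + (24 + 173)) + 143 = (21 + 197) + 143 = 218 + 143 = 361)
b(l) = l**2 - 351*l
y(Z) = 2*Z (y(Z) = Z + Z = 2*Z)
(b(M) - 1*(-1143247)) - y(944) = (361*(-351 + 361) - 1*(-1143247)) - 2*944 = (361*10 + 1143247) - 1*1888 = (3610 + 1143247) - 1888 = 1146857 - 1888 = 1144969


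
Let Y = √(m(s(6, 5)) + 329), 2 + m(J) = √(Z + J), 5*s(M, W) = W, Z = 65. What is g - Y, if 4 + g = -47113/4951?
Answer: -66917/4951 - √(327 + √66) ≈ -31.822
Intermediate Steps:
s(M, W) = W/5
m(J) = -2 + √(65 + J)
g = -66917/4951 (g = -4 - 47113/4951 = -66917/4951 ≈ -13.516)
Y = √(327 + √66) (Y = √((-2 + √(65 + (⅕)*5)) + 329) = √((-2 + √(65 + 1)) + 329) = √((-2 + √66) + 329) = √(327 + √66) ≈ 18.306)
g - Y = -66917/4951 - √(327 + √66)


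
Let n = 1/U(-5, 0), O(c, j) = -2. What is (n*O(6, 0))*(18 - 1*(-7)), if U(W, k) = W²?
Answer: -2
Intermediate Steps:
n = 1/25 (n = 1/((-5)²) = 1/25 ≈ 0.040000)
(n*O(6, 0))*(18 - 1*(-7)) = ((1/25)*(-2))*(18 - 1*(-7)) = -2*(18 + 7)/25 = -2/25*25 = -2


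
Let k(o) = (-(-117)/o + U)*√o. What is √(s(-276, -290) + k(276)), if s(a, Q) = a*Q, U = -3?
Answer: √(169364640 - 10902*√69)/46 ≈ 282.84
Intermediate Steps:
s(a, Q) = Q*a
k(o) = √o*(-3 + 117/o) (k(o) = (-(-117)/o - 3)*√o = (117/o - 3)*√o = (-3 + 117/o)*√o = √o*(-3 + 117/o))
√(s(-276, -290) + k(276)) = √(-290*(-276) + 3*(39 - 1*276)/√276) = √(80040 + 3*(√69/138)*(39 - 276)) = √(80040 + 3*(√69/138)*(-237)) = √(80040 - 237*√69/46)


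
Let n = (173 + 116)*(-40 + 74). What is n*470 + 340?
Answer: 4618560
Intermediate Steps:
n = 9826 (n = 289*34 = 9826)
n*470 + 340 = 9826*470 + 340 = 4618220 + 340 = 4618560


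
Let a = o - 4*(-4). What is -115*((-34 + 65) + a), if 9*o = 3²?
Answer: -5520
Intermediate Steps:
o = 1 (o = (⅑)*3² = (⅑)*9 = 1)
a = 17 (a = 1 - 4*(-4) = 1 + 16 = 17)
-115*((-34 + 65) + a) = -115*((-34 + 65) + 17) = -115*(31 + 17) = -115*48 = -5520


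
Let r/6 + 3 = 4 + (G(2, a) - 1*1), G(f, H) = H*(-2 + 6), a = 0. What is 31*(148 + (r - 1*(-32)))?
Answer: 5580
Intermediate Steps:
G(f, H) = 4*H (G(f, H) = H*4 = 4*H)
r = 0 (r = -18 + 6*(4 + (4*0 - 1*1)) = -18 + 6*(4 + (0 - 1)) = -18 + 6*(4 - 1) = -18 + 6*3 = -18 + 18 = 0)
31*(148 + (r - 1*(-32))) = 31*(148 + (0 - 1*(-32))) = 31*(148 + (0 + 32)) = 31*(148 + 32) = 31*180 = 5580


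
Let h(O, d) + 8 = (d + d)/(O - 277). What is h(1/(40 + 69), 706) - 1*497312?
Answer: -3753809837/7548 ≈ -4.9733e+5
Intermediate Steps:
h(O, d) = -8 + 2*d/(-277 + O) (h(O, d) = -8 + (d + d)/(O - 277) = -8 + (2*d)/(-277 + O) = -8 + 2*d/(-277 + O))
h(1/(40 + 69), 706) - 1*497312 = 2*(1108 + 706 - 4/(40 + 69))/(-277 + 1/(40 + 69)) - 1*497312 = 2*(1108 + 706 - 4/109)/(-277 + 1/109) - 497312 = 2*(1108 + 706 - 4*1/109)/(-277 + 1/109) - 497312 = 2*(1108 + 706 - 4/109)/(-30192/109) - 497312 = 2*(-109/30192)*(197722/109) - 497312 = -98861/7548 - 497312 = -3753809837/7548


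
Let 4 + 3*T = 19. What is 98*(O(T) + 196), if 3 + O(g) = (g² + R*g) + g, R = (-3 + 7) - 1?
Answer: 23324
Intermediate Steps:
R = 3 (R = 4 - 1 = 3)
T = 5 (T = -4/3 + (⅓)*19 = -4/3 + 19/3 = 5)
O(g) = -3 + g² + 4*g (O(g) = -3 + ((g² + 3*g) + g) = -3 + (g² + 4*g) = -3 + g² + 4*g)
98*(O(T) + 196) = 98*((-3 + 5² + 4*5) + 196) = 98*((-3 + 25 + 20) + 196) = 98*(42 + 196) = 98*238 = 23324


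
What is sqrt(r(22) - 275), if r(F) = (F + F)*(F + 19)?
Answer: sqrt(1529) ≈ 39.102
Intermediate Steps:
r(F) = 2*F*(19 + F) (r(F) = (2*F)*(19 + F) = 2*F*(19 + F))
sqrt(r(22) - 275) = sqrt(2*22*(19 + 22) - 275) = sqrt(2*22*41 - 275) = sqrt(1804 - 275) = sqrt(1529)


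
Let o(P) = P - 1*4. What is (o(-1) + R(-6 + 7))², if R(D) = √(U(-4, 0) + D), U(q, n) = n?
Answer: 16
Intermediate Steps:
o(P) = -4 + P (o(P) = P - 4 = -4 + P)
R(D) = √D (R(D) = √(0 + D) = √D)
(o(-1) + R(-6 + 7))² = ((-4 - 1) + √(-6 + 7))² = (-5 + √1)² = (-5 + 1)² = (-4)² = 16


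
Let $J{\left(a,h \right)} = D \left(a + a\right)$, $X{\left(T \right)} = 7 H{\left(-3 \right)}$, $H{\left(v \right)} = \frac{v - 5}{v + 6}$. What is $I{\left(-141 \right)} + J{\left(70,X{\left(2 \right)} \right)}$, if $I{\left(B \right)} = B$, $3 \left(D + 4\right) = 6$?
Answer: $-421$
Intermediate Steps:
$D = -2$ ($D = -4 + \frac{1}{3} \cdot 6 = -4 + 2 = -2$)
$H{\left(v \right)} = \frac{-5 + v}{6 + v}$
$X{\left(T \right)} = - \frac{56}{3}$ ($X{\left(T \right)} = 7 \frac{-5 - 3}{6 - 3} = 7 \cdot \frac{1}{3} \left(-8\right) = 7 \left(- \frac{8}{3}\right) = - \frac{56}{3}$)
$J{\left(a,h \right)} = - 4 a$ ($J{\left(a,h \right)} = - 2 \left(a + a\right) = - 2 \cdot 2 a = - 4 a$)
$I{\left(-141 \right)} + J{\left(70,X{\left(2 \right)} \right)} = -141 - 280 = -421$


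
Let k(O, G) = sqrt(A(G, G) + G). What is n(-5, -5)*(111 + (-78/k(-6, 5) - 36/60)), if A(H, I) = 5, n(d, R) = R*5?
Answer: -2760 + 195*sqrt(10) ≈ -2143.4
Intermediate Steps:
n(d, R) = 5*R
k(O, G) = sqrt(5 + G)
n(-5, -5)*(111 + (-78/k(-6, 5) - 36/60)) = (5*(-5))*(111 + (-78/sqrt(5 + 5) - 36/60)) = -25*(111 + (-78*sqrt(10)/10 - 36*1/60)) = -25*(111 + (-39*sqrt(10)/5 - 3/5)) = -25*(111 + (-3/5 - 39*sqrt(10)/5)) = -25*(552/5 - 39*sqrt(10)/5) = -2760 + 195*sqrt(10)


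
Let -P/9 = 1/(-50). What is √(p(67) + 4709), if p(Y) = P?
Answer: √470918/10 ≈ 68.623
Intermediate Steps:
P = 9/50 (P = -9/(-50) = -9*(-1/50) = 9/50 ≈ 0.18000)
p(Y) = 9/50
√(p(67) + 4709) = √(9/50 + 4709) = √(235459/50) = √470918/10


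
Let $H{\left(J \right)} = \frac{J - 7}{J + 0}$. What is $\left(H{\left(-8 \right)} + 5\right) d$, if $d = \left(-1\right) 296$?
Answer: $-2035$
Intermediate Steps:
$H{\left(J \right)} = \frac{-7 + J}{J}$
$d = -296$
$\left(H{\left(-8 \right)} + 5\right) d = \left(\frac{-7 - 8}{-8} + 5\right) \left(-296\right) = \left(\left(- \frac{1}{8}\right) \left(-15\right) + 5\right) \left(-296\right) = \left(\frac{15}{8} + 5\right) \left(-296\right) = \frac{55}{8} \left(-296\right) = -2035$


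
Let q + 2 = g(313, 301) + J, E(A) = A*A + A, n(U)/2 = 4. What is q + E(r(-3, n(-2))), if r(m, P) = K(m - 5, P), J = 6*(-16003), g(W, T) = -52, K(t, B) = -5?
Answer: -96052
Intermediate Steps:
n(U) = 8 (n(U) = 2*4 = 8)
J = -96018
r(m, P) = -5
E(A) = A + A**2 (E(A) = A**2 + A = A + A**2)
q = -96072 (q = -2 + (-52 - 96018) = -2 - 96070 = -96072)
q + E(r(-3, n(-2))) = -96072 - 5*(1 - 5) = -96072 - 5*(-4) = -96072 + 20 = -96052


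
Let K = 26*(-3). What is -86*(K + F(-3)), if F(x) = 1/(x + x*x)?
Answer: 20081/3 ≈ 6693.7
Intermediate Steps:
F(x) = 1/(x + x²)
K = -78
-86*(K + F(-3)) = -86*(-78 + 1/((-3)*(1 - 3))) = -86*(-78 - ⅓/(-2)) = -86*(-78 - ⅓*(-½)) = -86*(-78 + ⅙) = -86*(-467/6) = 20081/3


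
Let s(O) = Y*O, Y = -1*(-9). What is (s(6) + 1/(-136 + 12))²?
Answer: 44823025/15376 ≈ 2915.1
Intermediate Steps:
Y = 9
s(O) = 9*O
(s(6) + 1/(-136 + 12))² = (9*6 + 1/(-136 + 12))² = (54 + 1/(-124))² = (54 - 1/124)² = (6695/124)² = 44823025/15376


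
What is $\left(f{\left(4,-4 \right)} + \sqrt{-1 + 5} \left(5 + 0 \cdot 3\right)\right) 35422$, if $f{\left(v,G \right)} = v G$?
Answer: $-212532$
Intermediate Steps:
$f{\left(v,G \right)} = G v$
$\left(f{\left(4,-4 \right)} + \sqrt{-1 + 5} \left(5 + 0 \cdot 3\right)\right) 35422 = \left(\left(-4\right) 4 + \sqrt{-1 + 5} \left(5 + 0 \cdot 3\right)\right) 35422 = \left(-16 + \sqrt{4} \left(5 + 0\right)\right) 35422 = \left(-16 + 2 \cdot 5\right) 35422 = \left(-16 + 10\right) 35422 = \left(-6\right) 35422 = -212532$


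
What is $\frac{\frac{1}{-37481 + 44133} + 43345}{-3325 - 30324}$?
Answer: $- \frac{288330941}{223833148} \approx -1.2882$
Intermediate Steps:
$\frac{\frac{1}{-37481 + 44133} + 43345}{-3325 - 30324} = \frac{\frac{1}{6652} + 43345}{-33649} = \left(\frac{1}{6652} + 43345\right) \left(- \frac{1}{33649}\right) = \frac{288330941}{6652} \left(- \frac{1}{33649}\right) = - \frac{288330941}{223833148}$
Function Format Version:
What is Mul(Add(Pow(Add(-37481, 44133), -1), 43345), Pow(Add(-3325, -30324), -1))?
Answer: Rational(-288330941, 223833148) ≈ -1.2882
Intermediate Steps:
Mul(Add(Pow(Add(-37481, 44133), -1), 43345), Pow(Add(-3325, -30324), -1)) = Mul(Add(Pow(6652, -1), 43345), Pow(-33649, -1)) = Mul(Add(Rational(1, 6652), 43345), Rational(-1, 33649)) = Mul(Rational(288330941, 6652), Rational(-1, 33649)) = Rational(-288330941, 223833148)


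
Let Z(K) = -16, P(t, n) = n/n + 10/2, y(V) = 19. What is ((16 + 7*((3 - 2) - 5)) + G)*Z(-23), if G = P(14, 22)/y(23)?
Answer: 3552/19 ≈ 186.95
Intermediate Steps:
P(t, n) = 6 (P(t, n) = 1 + 10*(½) = 1 + 5 = 6)
G = 6/19 ≈ 0.31579
((16 + 7*((3 - 2) - 5)) + G)*Z(-23) = ((16 + 7*((3 - 2) - 5)) + 6/19)*(-16) = ((16 + 7*(1 - 5)) + 6/19)*(-16) = ((16 + 7*(-4)) + 6/19)*(-16) = ((16 - 28) + 6/19)*(-16) = (-12 + 6/19)*(-16) = -222/19*(-16) = 3552/19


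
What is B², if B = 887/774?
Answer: 786769/599076 ≈ 1.3133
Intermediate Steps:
B = 887/774 (B = 887*(1/774) = 887/774 ≈ 1.1460)
B² = (887/774)² = 786769/599076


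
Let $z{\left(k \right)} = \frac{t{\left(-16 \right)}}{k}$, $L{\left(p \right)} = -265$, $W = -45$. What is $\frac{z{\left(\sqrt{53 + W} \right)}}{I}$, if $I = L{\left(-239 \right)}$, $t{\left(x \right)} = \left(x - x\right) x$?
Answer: $0$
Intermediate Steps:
$t{\left(x \right)} = 0$ ($t{\left(x \right)} = 0 x = 0$)
$I = -265$
$z{\left(k \right)} = 0$ ($z{\left(k \right)} = \frac{0}{k} = 0$)
$\frac{z{\left(\sqrt{53 + W} \right)}}{I} = \frac{0}{-265} = 0 \left(- \frac{1}{265}\right) = 0$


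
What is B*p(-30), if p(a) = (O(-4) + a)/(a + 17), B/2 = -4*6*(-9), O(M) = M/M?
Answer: 12528/13 ≈ 963.69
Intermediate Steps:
O(M) = 1
B = 432 (B = 2*(-4*6*(-9)) = 2*(-24*(-9)) = 2*216 = 432)
p(a) = (1 + a)/(17 + a) (p(a) = (1 + a)/(a + 17) = (1 + a)/(17 + a))
B*p(-30) = 432*((1 - 30)/(17 - 30)) = 432*(-29/(-13)) = 432*(-1/13*(-29)) = 432*(29/13) = 12528/13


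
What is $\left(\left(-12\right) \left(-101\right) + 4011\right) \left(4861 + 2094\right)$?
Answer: $36325965$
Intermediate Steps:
$\left(\left(-12\right) \left(-101\right) + 4011\right) \left(4861 + 2094\right) = \left(1212 + 4011\right) 6955 = 5223 \cdot 6955 = 36325965$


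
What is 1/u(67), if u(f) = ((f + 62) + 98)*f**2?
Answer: 1/1019003 ≈ 9.8135e-7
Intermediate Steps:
u(f) = f**2*(160 + f) (u(f) = ((62 + f) + 98)*f**2 = (160 + f)*f**2 = f**2*(160 + f))
1/u(67) = 1/(67**2*(160 + 67)) = 1/(4489*227) = 1/1019003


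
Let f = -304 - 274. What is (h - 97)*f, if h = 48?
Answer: 28322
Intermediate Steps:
f = -578
(h - 97)*f = (48 - 97)*(-578) = -49*(-578) = 28322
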